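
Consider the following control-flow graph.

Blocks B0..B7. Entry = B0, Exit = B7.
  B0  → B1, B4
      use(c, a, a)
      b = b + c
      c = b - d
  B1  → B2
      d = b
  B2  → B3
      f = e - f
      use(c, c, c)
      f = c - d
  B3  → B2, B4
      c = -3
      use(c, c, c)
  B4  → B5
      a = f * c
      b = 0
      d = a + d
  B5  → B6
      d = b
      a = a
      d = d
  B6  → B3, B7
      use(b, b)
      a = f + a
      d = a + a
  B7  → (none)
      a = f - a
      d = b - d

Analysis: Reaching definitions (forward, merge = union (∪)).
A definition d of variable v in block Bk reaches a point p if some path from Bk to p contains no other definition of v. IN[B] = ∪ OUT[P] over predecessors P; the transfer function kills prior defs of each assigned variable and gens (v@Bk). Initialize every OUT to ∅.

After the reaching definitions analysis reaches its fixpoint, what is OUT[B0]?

Per-block solution:
  B0: | IN={} | OUT={b@B0, c@B0}
  B1: | IN={b@B0, c@B0} | OUT={b@B0, c@B0, d@B1}
  B2: | IN={a@B6, b@B0, b@B4, c@B0, c@B3, d@B1, d@B6, f@B2} | OUT={a@B6, b@B0, b@B4, c@B0, c@B3, d@B1, d@B6, f@B2}
  B3: | IN={a@B6, b@B0, b@B4, c@B0, c@B3, d@B1, d@B6, f@B2} | OUT={a@B6, b@B0, b@B4, c@B3, d@B1, d@B6, f@B2}
  B4: | IN={a@B6, b@B0, b@B4, c@B0, c@B3, d@B1, d@B6, f@B2} | OUT={a@B4, b@B4, c@B0, c@B3, d@B4, f@B2}
  B5: | IN={a@B4, b@B4, c@B0, c@B3, d@B4, f@B2} | OUT={a@B5, b@B4, c@B0, c@B3, d@B5, f@B2}
  B6: | IN={a@B5, b@B4, c@B0, c@B3, d@B5, f@B2} | OUT={a@B6, b@B4, c@B0, c@B3, d@B6, f@B2}
  B7: | IN={a@B6, b@B4, c@B0, c@B3, d@B6, f@B2} | OUT={a@B7, b@B4, c@B0, c@B3, d@B7, f@B2}

B0 is the boundary node: IN[B0] = {}
Applying B0's transfer function to that IN value gives OUT[B0] (row B0 above).

Answer: {b@B0, c@B0}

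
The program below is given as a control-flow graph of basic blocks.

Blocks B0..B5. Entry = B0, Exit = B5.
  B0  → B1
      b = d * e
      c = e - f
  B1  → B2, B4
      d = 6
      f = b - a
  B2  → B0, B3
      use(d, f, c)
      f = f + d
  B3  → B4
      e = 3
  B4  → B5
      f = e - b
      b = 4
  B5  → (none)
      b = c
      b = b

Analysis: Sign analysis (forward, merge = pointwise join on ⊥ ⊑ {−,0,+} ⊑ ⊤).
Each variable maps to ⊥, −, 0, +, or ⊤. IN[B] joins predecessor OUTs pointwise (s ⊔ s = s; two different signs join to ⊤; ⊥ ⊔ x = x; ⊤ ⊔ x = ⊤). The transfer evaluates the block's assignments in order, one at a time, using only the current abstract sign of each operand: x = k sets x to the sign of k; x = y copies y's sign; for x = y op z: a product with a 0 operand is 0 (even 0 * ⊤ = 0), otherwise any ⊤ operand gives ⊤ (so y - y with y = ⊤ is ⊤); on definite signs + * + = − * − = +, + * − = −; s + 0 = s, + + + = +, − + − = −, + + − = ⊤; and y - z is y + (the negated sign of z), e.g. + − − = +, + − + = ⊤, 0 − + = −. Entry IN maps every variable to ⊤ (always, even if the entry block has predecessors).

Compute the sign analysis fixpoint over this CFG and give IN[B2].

Converged values:
  B0: | IN=(all ⊤) | OUT=(all ⊤)
  B1: | IN=(all ⊤) | OUT={d:+; rest ⊤}
  B2: | IN={d:+; rest ⊤} | OUT={d:+; rest ⊤}
  B3: | IN={d:+; rest ⊤} | OUT={d:+, e:+; rest ⊤}
  B4: | IN={d:+; rest ⊤} | OUT={b:+, d:+; rest ⊤}
  B5: | IN={b:+, d:+; rest ⊤} | OUT={d:+; rest ⊤}

Merge at B2: IN[B2] = OUT[B1] = {a: ⊤, b: ⊤, c: ⊤, d: +, e: ⊤, f: ⊤}

Answer: {a: ⊤, b: ⊤, c: ⊤, d: +, e: ⊤, f: ⊤}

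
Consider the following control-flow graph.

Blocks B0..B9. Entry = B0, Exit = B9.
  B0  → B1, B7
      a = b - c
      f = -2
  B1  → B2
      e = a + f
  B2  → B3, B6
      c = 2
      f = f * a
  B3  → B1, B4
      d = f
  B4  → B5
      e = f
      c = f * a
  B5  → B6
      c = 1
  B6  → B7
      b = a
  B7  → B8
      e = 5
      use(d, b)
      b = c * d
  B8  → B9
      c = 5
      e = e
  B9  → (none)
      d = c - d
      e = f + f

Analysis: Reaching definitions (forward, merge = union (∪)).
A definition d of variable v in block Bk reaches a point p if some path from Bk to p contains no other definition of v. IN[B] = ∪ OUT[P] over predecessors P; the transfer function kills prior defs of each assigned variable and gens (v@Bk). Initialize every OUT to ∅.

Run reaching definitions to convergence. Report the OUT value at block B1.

Answer: {a@B0, c@B2, d@B3, e@B1, f@B0, f@B2}

Trace:
Converged values:
  B0: | IN={} | OUT={a@B0, f@B0}
  B1: | IN={a@B0, c@B2, d@B3, e@B1, f@B0, f@B2} | OUT={a@B0, c@B2, d@B3, e@B1, f@B0, f@B2}
  B2: | IN={a@B0, c@B2, d@B3, e@B1, f@B0, f@B2} | OUT={a@B0, c@B2, d@B3, e@B1, f@B2}
  B3: | IN={a@B0, c@B2, d@B3, e@B1, f@B2} | OUT={a@B0, c@B2, d@B3, e@B1, f@B2}
  B4: | IN={a@B0, c@B2, d@B3, e@B1, f@B2} | OUT={a@B0, c@B4, d@B3, e@B4, f@B2}
  B5: | IN={a@B0, c@B4, d@B3, e@B4, f@B2} | OUT={a@B0, c@B5, d@B3, e@B4, f@B2}
  B6: | IN={a@B0, c@B2, c@B5, d@B3, e@B1, e@B4, f@B2} | OUT={a@B0, b@B6, c@B2, c@B5, d@B3, e@B1, e@B4, f@B2}
  B7: | IN={a@B0, b@B6, c@B2, c@B5, d@B3, e@B1, e@B4, f@B0, f@B2} | OUT={a@B0, b@B7, c@B2, c@B5, d@B3, e@B7, f@B0, f@B2}
  B8: | IN={a@B0, b@B7, c@B2, c@B5, d@B3, e@B7, f@B0, f@B2} | OUT={a@B0, b@B7, c@B8, d@B3, e@B8, f@B0, f@B2}
  B9: | IN={a@B0, b@B7, c@B8, d@B3, e@B8, f@B0, f@B2} | OUT={a@B0, b@B7, c@B8, d@B9, e@B9, f@B0, f@B2}

Merge at B1: IN[B1] = OUT[B0] ⊔ OUT[B3] = {a@B0, c@B2, d@B3, e@B1, f@B0, f@B2}
Applying B1's transfer function to that IN value gives OUT[B1] (row B1 above).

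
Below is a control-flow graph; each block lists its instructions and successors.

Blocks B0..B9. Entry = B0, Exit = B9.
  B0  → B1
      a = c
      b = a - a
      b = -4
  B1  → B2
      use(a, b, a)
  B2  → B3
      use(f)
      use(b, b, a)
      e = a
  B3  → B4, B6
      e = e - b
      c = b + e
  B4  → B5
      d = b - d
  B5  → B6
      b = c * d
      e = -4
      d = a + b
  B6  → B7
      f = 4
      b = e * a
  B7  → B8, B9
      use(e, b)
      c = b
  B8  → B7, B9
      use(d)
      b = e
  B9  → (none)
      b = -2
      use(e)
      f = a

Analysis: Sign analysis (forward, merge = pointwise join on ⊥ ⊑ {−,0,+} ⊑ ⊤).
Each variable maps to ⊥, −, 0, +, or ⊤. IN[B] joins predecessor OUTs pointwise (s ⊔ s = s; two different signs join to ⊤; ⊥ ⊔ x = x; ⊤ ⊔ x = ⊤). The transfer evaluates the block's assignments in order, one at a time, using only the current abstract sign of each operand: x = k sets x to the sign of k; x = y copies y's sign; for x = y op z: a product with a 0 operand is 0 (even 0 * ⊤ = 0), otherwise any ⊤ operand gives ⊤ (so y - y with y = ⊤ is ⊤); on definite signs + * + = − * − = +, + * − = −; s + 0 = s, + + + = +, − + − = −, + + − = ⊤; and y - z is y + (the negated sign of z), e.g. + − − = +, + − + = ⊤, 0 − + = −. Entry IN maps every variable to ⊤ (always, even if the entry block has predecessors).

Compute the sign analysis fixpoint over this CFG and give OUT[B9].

Answer: {a: ⊤, b: -, c: ⊤, d: ⊤, e: ⊤, f: ⊤}

Trace:
Converged values:
  B0: | IN=(all ⊤) | OUT={b:-; rest ⊤}
  B1: | IN={b:-; rest ⊤} | OUT={b:-; rest ⊤}
  B2: | IN={b:-; rest ⊤} | OUT={b:-; rest ⊤}
  B3: | IN={b:-; rest ⊤} | OUT={b:-; rest ⊤}
  B4: | IN={b:-; rest ⊤} | OUT={b:-; rest ⊤}
  B5: | IN={b:-; rest ⊤} | OUT={e:-; rest ⊤}
  B6: | IN=(all ⊤) | OUT={f:+; rest ⊤}
  B7: | IN={f:+; rest ⊤} | OUT={f:+; rest ⊤}
  B8: | IN={f:+; rest ⊤} | OUT={f:+; rest ⊤}
  B9: | IN={f:+; rest ⊤} | OUT={b:-; rest ⊤}

Merge at B9: IN[B9] = OUT[B7] ⊔ OUT[B8] = {a: ⊤, b: ⊤, c: ⊤, d: ⊤, e: ⊤, f: +}
Applying B9's transfer function to that IN value gives OUT[B9] (row B9 above).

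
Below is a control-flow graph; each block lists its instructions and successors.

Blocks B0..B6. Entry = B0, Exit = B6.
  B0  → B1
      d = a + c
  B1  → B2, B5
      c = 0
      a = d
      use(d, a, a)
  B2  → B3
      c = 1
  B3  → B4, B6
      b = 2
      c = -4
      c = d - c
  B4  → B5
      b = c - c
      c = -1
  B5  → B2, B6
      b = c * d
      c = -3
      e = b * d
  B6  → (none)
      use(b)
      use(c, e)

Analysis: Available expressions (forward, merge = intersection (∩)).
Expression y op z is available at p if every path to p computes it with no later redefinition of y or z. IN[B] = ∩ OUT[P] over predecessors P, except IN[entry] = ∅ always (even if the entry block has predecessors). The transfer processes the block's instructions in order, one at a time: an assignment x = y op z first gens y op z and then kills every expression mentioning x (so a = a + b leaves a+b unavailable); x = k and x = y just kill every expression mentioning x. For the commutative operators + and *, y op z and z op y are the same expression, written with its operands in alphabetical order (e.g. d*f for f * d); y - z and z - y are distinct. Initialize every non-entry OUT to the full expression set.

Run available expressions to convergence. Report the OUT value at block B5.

Answer: {b*d}

Working:
Per-block solution:
  B0:  IN={}  OUT={a+c}
  B1:  IN={a+c}  OUT={}
  B2:  IN={}  OUT={}
  B3:  IN={}  OUT={}
  B4:  IN={}  OUT={}
  B5:  IN={}  OUT={b*d}
  B6:  IN={}  OUT={}

Merge at B5: IN[B5] = OUT[B1] ∩ OUT[B4] = {}
Applying B5's transfer function to that IN value gives OUT[B5] (row B5 above).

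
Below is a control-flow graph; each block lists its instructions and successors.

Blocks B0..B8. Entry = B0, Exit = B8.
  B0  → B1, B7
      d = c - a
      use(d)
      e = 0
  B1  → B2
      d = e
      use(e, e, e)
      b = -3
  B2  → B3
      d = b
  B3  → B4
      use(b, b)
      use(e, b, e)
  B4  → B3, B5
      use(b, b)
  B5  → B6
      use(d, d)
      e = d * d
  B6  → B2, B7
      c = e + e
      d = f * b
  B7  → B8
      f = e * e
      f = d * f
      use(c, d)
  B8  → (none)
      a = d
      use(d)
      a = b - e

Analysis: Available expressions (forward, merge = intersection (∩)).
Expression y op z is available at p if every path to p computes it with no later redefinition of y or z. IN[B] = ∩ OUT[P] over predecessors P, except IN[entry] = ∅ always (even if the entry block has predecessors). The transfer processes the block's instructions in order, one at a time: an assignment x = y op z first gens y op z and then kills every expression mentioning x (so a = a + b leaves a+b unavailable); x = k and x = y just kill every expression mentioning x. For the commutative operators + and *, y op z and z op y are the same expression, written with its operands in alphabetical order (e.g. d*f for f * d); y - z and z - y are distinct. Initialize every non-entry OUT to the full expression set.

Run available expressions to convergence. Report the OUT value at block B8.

Fixpoint table:
  B0:   IN={}   OUT={c-a}
  B1:   IN={c-a}   OUT={c-a}
  B2:   IN={}   OUT={}
  B3:   IN={}   OUT={}
  B4:   IN={}   OUT={}
  B5:   IN={}   OUT={d*d}
  B6:   IN={d*d}   OUT={b*f, e+e}
  B7:   IN={}   OUT={e*e}
  B8:   IN={e*e}   OUT={b-e, e*e}

Merge at B8: IN[B8] = OUT[B7] = {e*e}
Applying B8's transfer function to that IN value gives OUT[B8] (row B8 above).

Answer: {b-e, e*e}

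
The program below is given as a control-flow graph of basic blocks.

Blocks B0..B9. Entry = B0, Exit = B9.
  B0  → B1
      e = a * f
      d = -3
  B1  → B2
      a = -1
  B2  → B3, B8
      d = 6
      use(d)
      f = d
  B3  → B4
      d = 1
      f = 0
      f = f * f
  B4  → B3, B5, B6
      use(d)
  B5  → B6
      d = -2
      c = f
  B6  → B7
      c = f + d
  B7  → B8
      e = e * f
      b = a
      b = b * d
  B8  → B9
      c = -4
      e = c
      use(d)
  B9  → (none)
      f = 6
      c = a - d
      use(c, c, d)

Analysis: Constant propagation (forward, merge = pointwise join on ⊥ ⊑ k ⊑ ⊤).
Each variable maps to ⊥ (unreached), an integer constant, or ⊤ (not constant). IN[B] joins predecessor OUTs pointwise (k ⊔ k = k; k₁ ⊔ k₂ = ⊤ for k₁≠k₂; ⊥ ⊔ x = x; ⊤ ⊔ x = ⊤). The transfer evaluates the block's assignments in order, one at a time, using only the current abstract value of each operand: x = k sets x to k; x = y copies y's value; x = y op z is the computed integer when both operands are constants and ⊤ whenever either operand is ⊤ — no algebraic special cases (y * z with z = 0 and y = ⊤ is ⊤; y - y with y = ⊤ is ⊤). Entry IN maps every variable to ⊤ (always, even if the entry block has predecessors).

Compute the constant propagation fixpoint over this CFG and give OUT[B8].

Answer: {a: -1, b: ⊤, c: -4, d: ⊤, e: -4, f: ⊤}

Working:
Fixpoint table:
  B0: | IN=(all ⊤) | OUT={d:-3; rest ⊤}
  B1: | IN={d:-3; rest ⊤} | OUT={a:-1, d:-3; rest ⊤}
  B2: | IN={a:-1, d:-3; rest ⊤} | OUT={a:-1, d:6, f:6; rest ⊤}
  B3: | IN={a:-1; rest ⊤} | OUT={a:-1, d:1, f:0; rest ⊤}
  B4: | IN={a:-1, d:1, f:0; rest ⊤} | OUT={a:-1, d:1, f:0; rest ⊤}
  B5: | IN={a:-1, d:1, f:0; rest ⊤} | OUT={a:-1, c:0, d:-2, f:0; rest ⊤}
  B6: | IN={a:-1, f:0; rest ⊤} | OUT={a:-1, f:0; rest ⊤}
  B7: | IN={a:-1, f:0; rest ⊤} | OUT={a:-1, f:0; rest ⊤}
  B8: | IN={a:-1; rest ⊤} | OUT={a:-1, c:-4, e:-4; rest ⊤}
  B9: | IN={a:-1, c:-4, e:-4; rest ⊤} | OUT={a:-1, e:-4, f:6; rest ⊤}

Merge at B8: IN[B8] = OUT[B2] ⊔ OUT[B7] = {a: -1, b: ⊤, c: ⊤, d: ⊤, e: ⊤, f: ⊤}
Applying B8's transfer function to that IN value gives OUT[B8] (row B8 above).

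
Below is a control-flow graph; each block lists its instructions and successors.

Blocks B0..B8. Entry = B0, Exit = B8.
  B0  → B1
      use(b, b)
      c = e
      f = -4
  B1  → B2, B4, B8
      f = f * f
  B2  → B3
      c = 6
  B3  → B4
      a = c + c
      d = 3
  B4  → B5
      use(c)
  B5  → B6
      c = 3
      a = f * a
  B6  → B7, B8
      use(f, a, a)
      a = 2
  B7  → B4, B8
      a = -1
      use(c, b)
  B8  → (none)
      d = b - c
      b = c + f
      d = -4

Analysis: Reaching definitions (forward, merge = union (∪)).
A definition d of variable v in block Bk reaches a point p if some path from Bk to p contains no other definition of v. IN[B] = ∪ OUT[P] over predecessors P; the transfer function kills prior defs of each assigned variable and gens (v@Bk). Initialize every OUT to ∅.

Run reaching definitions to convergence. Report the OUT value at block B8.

Converged values:
  B0:  IN={}  OUT={c@B0, f@B0}
  B1:  IN={c@B0, f@B0}  OUT={c@B0, f@B1}
  B2:  IN={c@B0, f@B1}  OUT={c@B2, f@B1}
  B3:  IN={c@B2, f@B1}  OUT={a@B3, c@B2, d@B3, f@B1}
  B4:  IN={a@B3, a@B7, c@B0, c@B2, c@B5, d@B3, f@B1}  OUT={a@B3, a@B7, c@B0, c@B2, c@B5, d@B3, f@B1}
  B5:  IN={a@B3, a@B7, c@B0, c@B2, c@B5, d@B3, f@B1}  OUT={a@B5, c@B5, d@B3, f@B1}
  B6:  IN={a@B5, c@B5, d@B3, f@B1}  OUT={a@B6, c@B5, d@B3, f@B1}
  B7:  IN={a@B6, c@B5, d@B3, f@B1}  OUT={a@B7, c@B5, d@B3, f@B1}
  B8:  IN={a@B6, a@B7, c@B0, c@B5, d@B3, f@B1}  OUT={a@B6, a@B7, b@B8, c@B0, c@B5, d@B8, f@B1}

Merge at B8: IN[B8] = OUT[B1] ⊔ OUT[B6] ⊔ OUT[B7] = {a@B6, a@B7, c@B0, c@B5, d@B3, f@B1}
Applying B8's transfer function to that IN value gives OUT[B8] (row B8 above).

Answer: {a@B6, a@B7, b@B8, c@B0, c@B5, d@B8, f@B1}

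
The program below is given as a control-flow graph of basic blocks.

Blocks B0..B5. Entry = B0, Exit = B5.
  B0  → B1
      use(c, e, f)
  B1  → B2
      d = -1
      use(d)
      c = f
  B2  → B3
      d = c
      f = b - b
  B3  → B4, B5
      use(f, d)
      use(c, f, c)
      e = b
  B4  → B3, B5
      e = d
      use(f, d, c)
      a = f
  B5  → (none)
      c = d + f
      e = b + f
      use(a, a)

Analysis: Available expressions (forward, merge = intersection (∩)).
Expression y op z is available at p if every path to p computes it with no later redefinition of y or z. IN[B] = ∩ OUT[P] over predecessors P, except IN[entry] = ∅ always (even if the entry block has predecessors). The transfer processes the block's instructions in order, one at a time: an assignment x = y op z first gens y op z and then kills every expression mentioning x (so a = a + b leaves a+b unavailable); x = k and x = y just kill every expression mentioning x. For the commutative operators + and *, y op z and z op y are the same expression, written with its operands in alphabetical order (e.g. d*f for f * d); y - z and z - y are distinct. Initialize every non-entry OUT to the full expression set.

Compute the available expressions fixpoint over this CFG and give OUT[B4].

Answer: {b-b}

Working:
Fixpoint table:
  B0:  IN={}  OUT={}
  B1:  IN={}  OUT={}
  B2:  IN={}  OUT={b-b}
  B3:  IN={b-b}  OUT={b-b}
  B4:  IN={b-b}  OUT={b-b}
  B5:  IN={b-b}  OUT={b+f, b-b, d+f}

Merge at B4: IN[B4] = OUT[B3] = {b-b}
Applying B4's transfer function to that IN value gives OUT[B4] (row B4 above).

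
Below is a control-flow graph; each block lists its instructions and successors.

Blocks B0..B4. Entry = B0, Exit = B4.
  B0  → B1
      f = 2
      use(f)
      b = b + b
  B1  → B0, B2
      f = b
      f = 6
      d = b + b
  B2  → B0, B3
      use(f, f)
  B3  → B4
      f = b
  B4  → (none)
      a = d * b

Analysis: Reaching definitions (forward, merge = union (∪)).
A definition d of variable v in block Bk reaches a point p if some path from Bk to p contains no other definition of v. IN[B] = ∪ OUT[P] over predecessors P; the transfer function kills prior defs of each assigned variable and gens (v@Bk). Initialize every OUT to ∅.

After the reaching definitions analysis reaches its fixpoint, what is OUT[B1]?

Answer: {b@B0, d@B1, f@B1}

Trace:
Fixpoint table:
  B0:  IN={b@B0, d@B1, f@B1}  OUT={b@B0, d@B1, f@B0}
  B1:  IN={b@B0, d@B1, f@B0}  OUT={b@B0, d@B1, f@B1}
  B2:  IN={b@B0, d@B1, f@B1}  OUT={b@B0, d@B1, f@B1}
  B3:  IN={b@B0, d@B1, f@B1}  OUT={b@B0, d@B1, f@B3}
  B4:  IN={b@B0, d@B1, f@B3}  OUT={a@B4, b@B0, d@B1, f@B3}

Merge at B1: IN[B1] = OUT[B0] = {b@B0, d@B1, f@B0}
Applying B1's transfer function to that IN value gives OUT[B1] (row B1 above).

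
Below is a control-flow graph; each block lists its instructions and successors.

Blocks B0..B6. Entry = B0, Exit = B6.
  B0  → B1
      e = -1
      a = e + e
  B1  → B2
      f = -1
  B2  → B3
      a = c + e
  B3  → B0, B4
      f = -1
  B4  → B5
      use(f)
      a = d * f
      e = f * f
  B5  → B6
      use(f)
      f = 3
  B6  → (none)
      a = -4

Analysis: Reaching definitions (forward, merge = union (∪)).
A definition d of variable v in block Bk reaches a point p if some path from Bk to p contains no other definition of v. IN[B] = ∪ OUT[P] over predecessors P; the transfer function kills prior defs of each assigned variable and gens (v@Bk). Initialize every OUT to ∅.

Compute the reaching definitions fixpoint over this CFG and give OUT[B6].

Fixpoint table:
  B0:   IN={a@B2, e@B0, f@B3}   OUT={a@B0, e@B0, f@B3}
  B1:   IN={a@B0, e@B0, f@B3}   OUT={a@B0, e@B0, f@B1}
  B2:   IN={a@B0, e@B0, f@B1}   OUT={a@B2, e@B0, f@B1}
  B3:   IN={a@B2, e@B0, f@B1}   OUT={a@B2, e@B0, f@B3}
  B4:   IN={a@B2, e@B0, f@B3}   OUT={a@B4, e@B4, f@B3}
  B5:   IN={a@B4, e@B4, f@B3}   OUT={a@B4, e@B4, f@B5}
  B6:   IN={a@B4, e@B4, f@B5}   OUT={a@B6, e@B4, f@B5}

Merge at B6: IN[B6] = OUT[B5] = {a@B4, e@B4, f@B5}
Applying B6's transfer function to that IN value gives OUT[B6] (row B6 above).

Answer: {a@B6, e@B4, f@B5}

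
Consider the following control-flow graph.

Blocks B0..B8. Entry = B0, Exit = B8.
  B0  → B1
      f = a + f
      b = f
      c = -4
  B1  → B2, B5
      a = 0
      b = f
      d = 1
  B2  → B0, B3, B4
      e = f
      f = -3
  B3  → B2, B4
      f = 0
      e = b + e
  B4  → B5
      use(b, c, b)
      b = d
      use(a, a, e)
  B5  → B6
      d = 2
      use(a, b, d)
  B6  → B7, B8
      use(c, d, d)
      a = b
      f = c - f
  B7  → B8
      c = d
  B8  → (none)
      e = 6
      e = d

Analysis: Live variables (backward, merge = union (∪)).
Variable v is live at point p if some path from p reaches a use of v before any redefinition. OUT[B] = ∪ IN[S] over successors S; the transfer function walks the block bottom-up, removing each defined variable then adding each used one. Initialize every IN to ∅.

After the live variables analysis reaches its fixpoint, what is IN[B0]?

Converged values:
  B0: | IN={a, f} | OUT={c, f}
  B1: | IN={c, f} | OUT={a, b, c, d, f}
  B2: | IN={a, b, c, d, f} | OUT={a, b, c, d, e, f}
  B3: | IN={a, b, c, d, e} | OUT={a, b, c, d, e, f}
  B4: | IN={a, b, c, d, e, f} | OUT={a, b, c, f}
  B5: | IN={a, b, c, f} | OUT={b, c, d, f}
  B6: | IN={b, c, d, f} | OUT={d}
  B7: | IN={d} | OUT={d}
  B8: | IN={d} | OUT={}

Merge at B0: OUT[B0] = IN[B1] = {c, f}
Applying B0's transfer function to that OUT value gives IN[B0] (row B0 above).

Answer: {a, f}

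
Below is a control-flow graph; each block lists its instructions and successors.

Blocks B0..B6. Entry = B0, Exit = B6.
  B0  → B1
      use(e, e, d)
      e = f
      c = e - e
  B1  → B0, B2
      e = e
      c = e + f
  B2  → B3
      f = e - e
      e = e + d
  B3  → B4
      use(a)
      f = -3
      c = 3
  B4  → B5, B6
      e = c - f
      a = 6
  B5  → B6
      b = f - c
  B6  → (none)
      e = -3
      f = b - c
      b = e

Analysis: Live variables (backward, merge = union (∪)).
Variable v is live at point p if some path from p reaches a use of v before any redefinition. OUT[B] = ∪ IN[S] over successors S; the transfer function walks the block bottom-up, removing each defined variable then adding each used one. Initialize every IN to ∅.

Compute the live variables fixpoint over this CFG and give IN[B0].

Answer: {a, b, d, e, f}

Working:
Converged values:
  B0: | IN={a, b, d, e, f} | OUT={a, b, d, e, f}
  B1: | IN={a, b, d, e, f} | OUT={a, b, d, e, f}
  B2: | IN={a, b, d, e} | OUT={a, b}
  B3: | IN={a, b} | OUT={b, c, f}
  B4: | IN={b, c, f} | OUT={b, c, f}
  B5: | IN={c, f} | OUT={b, c}
  B6: | IN={b, c} | OUT={}

Merge at B0: OUT[B0] = IN[B1] = {a, b, d, e, f}
Applying B0's transfer function to that OUT value gives IN[B0] (row B0 above).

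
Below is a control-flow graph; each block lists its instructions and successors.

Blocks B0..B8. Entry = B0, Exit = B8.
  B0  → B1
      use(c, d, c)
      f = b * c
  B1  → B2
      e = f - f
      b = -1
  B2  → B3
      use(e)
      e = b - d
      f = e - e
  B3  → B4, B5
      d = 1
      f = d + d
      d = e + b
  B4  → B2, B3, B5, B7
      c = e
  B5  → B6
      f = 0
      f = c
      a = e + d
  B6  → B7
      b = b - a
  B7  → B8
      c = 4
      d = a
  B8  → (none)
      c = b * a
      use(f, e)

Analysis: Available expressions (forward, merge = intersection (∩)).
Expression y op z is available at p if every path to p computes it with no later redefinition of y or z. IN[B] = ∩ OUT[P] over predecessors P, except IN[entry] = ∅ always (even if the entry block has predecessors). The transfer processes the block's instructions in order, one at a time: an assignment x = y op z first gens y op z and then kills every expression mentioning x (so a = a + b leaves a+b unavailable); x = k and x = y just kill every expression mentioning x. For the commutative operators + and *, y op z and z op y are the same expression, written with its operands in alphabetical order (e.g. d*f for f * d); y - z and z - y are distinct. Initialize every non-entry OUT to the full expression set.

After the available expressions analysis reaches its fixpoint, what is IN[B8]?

Answer: {e-e}

Trace:
Fixpoint table:
  B0: | IN={} | OUT={b*c}
  B1: | IN={b*c} | OUT={f-f}
  B2: | IN={} | OUT={b-d, e-e}
  B3: | IN={e-e} | OUT={b+e, e-e}
  B4: | IN={b+e, e-e} | OUT={b+e, e-e}
  B5: | IN={b+e, e-e} | OUT={b+e, d+e, e-e}
  B6: | IN={b+e, d+e, e-e} | OUT={d+e, e-e}
  B7: | IN={e-e} | OUT={e-e}
  B8: | IN={e-e} | OUT={a*b, e-e}

Merge at B8: IN[B8] = OUT[B7] = {e-e}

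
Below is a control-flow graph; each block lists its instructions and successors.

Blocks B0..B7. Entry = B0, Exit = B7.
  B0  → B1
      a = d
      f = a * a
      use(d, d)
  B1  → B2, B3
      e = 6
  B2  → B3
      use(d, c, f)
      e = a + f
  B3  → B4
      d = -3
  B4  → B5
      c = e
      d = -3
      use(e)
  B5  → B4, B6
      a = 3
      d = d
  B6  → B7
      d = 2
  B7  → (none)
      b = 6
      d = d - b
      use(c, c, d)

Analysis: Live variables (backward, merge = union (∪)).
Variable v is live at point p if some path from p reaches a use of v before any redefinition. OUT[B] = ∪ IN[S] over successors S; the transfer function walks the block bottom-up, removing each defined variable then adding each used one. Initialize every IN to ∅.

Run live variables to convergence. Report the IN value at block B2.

Converged values:
  B0:  IN={c, d}  OUT={a, c, d, f}
  B1:  IN={a, c, d, f}  OUT={a, c, d, e, f}
  B2:  IN={a, c, d, f}  OUT={e}
  B3:  IN={e}  OUT={e}
  B4:  IN={e}  OUT={c, d, e}
  B5:  IN={c, d, e}  OUT={c, e}
  B6:  IN={c}  OUT={c, d}
  B7:  IN={c, d}  OUT={}

Merge at B2: OUT[B2] = IN[B3] = {e}
Applying B2's transfer function to that OUT value gives IN[B2] (row B2 above).

Answer: {a, c, d, f}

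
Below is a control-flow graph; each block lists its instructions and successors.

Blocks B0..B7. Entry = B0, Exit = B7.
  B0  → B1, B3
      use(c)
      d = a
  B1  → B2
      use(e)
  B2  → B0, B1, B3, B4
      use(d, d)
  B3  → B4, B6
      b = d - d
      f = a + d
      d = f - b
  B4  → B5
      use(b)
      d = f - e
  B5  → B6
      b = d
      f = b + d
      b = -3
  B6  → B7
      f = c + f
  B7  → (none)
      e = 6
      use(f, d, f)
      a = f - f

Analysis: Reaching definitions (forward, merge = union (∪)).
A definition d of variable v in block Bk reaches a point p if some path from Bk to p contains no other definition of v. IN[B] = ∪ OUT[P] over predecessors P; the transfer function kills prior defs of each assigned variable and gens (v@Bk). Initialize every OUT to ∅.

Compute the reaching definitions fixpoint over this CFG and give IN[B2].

Fixpoint table:
  B0:   IN={d@B0}   OUT={d@B0}
  B1:   IN={d@B0}   OUT={d@B0}
  B2:   IN={d@B0}   OUT={d@B0}
  B3:   IN={d@B0}   OUT={b@B3, d@B3, f@B3}
  B4:   IN={b@B3, d@B0, d@B3, f@B3}   OUT={b@B3, d@B4, f@B3}
  B5:   IN={b@B3, d@B4, f@B3}   OUT={b@B5, d@B4, f@B5}
  B6:   IN={b@B3, b@B5, d@B3, d@B4, f@B3, f@B5}   OUT={b@B3, b@B5, d@B3, d@B4, f@B6}
  B7:   IN={b@B3, b@B5, d@B3, d@B4, f@B6}   OUT={a@B7, b@B3, b@B5, d@B3, d@B4, e@B7, f@B6}

Merge at B2: IN[B2] = OUT[B1] = {d@B0}

Answer: {d@B0}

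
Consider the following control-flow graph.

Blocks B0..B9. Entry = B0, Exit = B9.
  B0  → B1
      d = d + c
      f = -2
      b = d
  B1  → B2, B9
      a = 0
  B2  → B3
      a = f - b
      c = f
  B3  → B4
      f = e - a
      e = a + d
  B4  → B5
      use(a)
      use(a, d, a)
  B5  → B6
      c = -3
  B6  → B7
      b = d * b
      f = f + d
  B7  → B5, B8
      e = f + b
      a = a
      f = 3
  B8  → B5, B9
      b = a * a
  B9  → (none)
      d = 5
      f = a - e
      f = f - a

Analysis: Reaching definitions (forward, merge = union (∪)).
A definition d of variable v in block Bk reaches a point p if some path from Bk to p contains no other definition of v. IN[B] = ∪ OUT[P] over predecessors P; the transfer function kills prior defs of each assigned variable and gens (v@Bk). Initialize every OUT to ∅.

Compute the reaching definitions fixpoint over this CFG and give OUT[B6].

Answer: {a@B2, a@B7, b@B6, c@B5, d@B0, e@B3, e@B7, f@B6}

Trace:
Fixpoint table:
  B0:  IN={}  OUT={b@B0, d@B0, f@B0}
  B1:  IN={b@B0, d@B0, f@B0}  OUT={a@B1, b@B0, d@B0, f@B0}
  B2:  IN={a@B1, b@B0, d@B0, f@B0}  OUT={a@B2, b@B0, c@B2, d@B0, f@B0}
  B3:  IN={a@B2, b@B0, c@B2, d@B0, f@B0}  OUT={a@B2, b@B0, c@B2, d@B0, e@B3, f@B3}
  B4:  IN={a@B2, b@B0, c@B2, d@B0, e@B3, f@B3}  OUT={a@B2, b@B0, c@B2, d@B0, e@B3, f@B3}
  B5:  IN={a@B2, a@B7, b@B0, b@B6, b@B8, c@B2, c@B5, d@B0, e@B3, e@B7, f@B3, f@B7}  OUT={a@B2, a@B7, b@B0, b@B6, b@B8, c@B5, d@B0, e@B3, e@B7, f@B3, f@B7}
  B6:  IN={a@B2, a@B7, b@B0, b@B6, b@B8, c@B5, d@B0, e@B3, e@B7, f@B3, f@B7}  OUT={a@B2, a@B7, b@B6, c@B5, d@B0, e@B3, e@B7, f@B6}
  B7:  IN={a@B2, a@B7, b@B6, c@B5, d@B0, e@B3, e@B7, f@B6}  OUT={a@B7, b@B6, c@B5, d@B0, e@B7, f@B7}
  B8:  IN={a@B7, b@B6, c@B5, d@B0, e@B7, f@B7}  OUT={a@B7, b@B8, c@B5, d@B0, e@B7, f@B7}
  B9:  IN={a@B1, a@B7, b@B0, b@B8, c@B5, d@B0, e@B7, f@B0, f@B7}  OUT={a@B1, a@B7, b@B0, b@B8, c@B5, d@B9, e@B7, f@B9}

Merge at B6: IN[B6] = OUT[B5] = {a@B2, a@B7, b@B0, b@B6, b@B8, c@B5, d@B0, e@B3, e@B7, f@B3, f@B7}
Applying B6's transfer function to that IN value gives OUT[B6] (row B6 above).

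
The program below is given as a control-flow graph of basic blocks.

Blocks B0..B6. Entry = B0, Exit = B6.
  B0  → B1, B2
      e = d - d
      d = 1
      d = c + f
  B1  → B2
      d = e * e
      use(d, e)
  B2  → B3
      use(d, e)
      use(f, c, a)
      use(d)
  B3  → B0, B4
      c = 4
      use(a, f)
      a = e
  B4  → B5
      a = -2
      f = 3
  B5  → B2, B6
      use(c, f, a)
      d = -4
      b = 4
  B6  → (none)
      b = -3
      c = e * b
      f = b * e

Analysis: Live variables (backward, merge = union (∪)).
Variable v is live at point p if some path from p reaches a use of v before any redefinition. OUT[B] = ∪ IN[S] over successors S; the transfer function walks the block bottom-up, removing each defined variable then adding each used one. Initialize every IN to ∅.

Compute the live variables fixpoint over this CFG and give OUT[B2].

Answer: {a, d, e, f}

Derivation:
Fixpoint table:
  B0:   IN={a, c, d, f}   OUT={a, c, d, e, f}
  B1:   IN={a, c, e, f}   OUT={a, c, d, e, f}
  B2:   IN={a, c, d, e, f}   OUT={a, d, e, f}
  B3:   IN={a, d, e, f}   OUT={a, c, d, e, f}
  B4:   IN={c, e}   OUT={a, c, e, f}
  B5:   IN={a, c, e, f}   OUT={a, c, d, e, f}
  B6:   IN={e}   OUT={}

Merge at B2: OUT[B2] = IN[B3] = {a, d, e, f}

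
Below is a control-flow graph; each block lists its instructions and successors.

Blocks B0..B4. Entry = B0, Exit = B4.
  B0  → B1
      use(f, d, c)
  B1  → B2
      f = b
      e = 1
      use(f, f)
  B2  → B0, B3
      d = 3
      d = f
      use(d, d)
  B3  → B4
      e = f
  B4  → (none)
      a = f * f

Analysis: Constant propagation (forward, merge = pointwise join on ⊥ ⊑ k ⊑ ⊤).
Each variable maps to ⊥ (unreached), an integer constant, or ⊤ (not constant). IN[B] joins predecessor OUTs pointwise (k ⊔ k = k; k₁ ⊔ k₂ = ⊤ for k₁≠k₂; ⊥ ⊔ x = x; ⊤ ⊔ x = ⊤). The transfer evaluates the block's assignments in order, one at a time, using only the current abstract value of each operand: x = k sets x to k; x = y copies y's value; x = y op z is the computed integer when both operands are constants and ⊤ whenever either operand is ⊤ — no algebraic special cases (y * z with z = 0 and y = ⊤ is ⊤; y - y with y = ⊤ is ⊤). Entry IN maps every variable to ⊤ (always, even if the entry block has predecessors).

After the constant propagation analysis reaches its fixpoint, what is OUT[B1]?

Answer: {a: ⊤, b: ⊤, c: ⊤, d: ⊤, e: 1, f: ⊤}

Derivation:
Fixpoint table:
  B0:   IN=(all ⊤)   OUT=(all ⊤)
  B1:   IN=(all ⊤)   OUT={e:1; rest ⊤}
  B2:   IN={e:1; rest ⊤}   OUT={e:1; rest ⊤}
  B3:   IN={e:1; rest ⊤}   OUT=(all ⊤)
  B4:   IN=(all ⊤)   OUT=(all ⊤)

Merge at B1: IN[B1] = OUT[B0] = {a: ⊤, b: ⊤, c: ⊤, d: ⊤, e: ⊤, f: ⊤}
Applying B1's transfer function to that IN value gives OUT[B1] (row B1 above).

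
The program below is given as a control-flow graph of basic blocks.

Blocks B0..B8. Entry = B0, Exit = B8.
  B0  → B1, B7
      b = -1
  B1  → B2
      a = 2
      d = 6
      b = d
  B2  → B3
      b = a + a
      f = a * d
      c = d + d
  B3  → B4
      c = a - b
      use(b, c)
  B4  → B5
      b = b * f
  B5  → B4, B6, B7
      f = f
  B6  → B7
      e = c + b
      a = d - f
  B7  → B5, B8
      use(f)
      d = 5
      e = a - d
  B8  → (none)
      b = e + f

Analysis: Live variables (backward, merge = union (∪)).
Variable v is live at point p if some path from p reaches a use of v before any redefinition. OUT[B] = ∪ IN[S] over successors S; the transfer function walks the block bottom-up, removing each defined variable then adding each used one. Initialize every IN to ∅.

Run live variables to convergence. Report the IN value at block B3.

Per-block solution:
  B0:  IN={a, c, f}  OUT={a, b, c, f}
  B1:  IN={}  OUT={a, d}
  B2:  IN={a, d}  OUT={a, b, d, f}
  B3:  IN={a, b, d, f}  OUT={a, b, c, d, f}
  B4:  IN={a, b, c, d, f}  OUT={a, b, c, d, f}
  B5:  IN={a, b, c, d, f}  OUT={a, b, c, d, f}
  B6:  IN={b, c, d, f}  OUT={a, b, c, f}
  B7:  IN={a, b, c, f}  OUT={a, b, c, d, e, f}
  B8:  IN={e, f}  OUT={}

Merge at B3: OUT[B3] = IN[B4] = {a, b, c, d, f}
Applying B3's transfer function to that OUT value gives IN[B3] (row B3 above).

Answer: {a, b, d, f}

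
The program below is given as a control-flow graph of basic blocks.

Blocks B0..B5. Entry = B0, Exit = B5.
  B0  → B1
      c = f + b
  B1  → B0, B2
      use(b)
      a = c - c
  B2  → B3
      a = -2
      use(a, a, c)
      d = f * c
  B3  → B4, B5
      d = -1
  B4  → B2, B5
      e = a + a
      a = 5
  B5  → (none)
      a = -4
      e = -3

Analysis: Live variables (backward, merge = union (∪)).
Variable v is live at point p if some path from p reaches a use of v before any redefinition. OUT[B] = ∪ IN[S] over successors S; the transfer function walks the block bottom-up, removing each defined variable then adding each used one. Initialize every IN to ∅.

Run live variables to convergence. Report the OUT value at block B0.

Per-block solution:
  B0:   IN={b, f}   OUT={b, c, f}
  B1:   IN={b, c, f}   OUT={b, c, f}
  B2:   IN={c, f}   OUT={a, c, f}
  B3:   IN={a, c, f}   OUT={a, c, f}
  B4:   IN={a, c, f}   OUT={c, f}
  B5:   IN={}   OUT={}

Merge at B0: OUT[B0] = IN[B1] = {b, c, f}

Answer: {b, c, f}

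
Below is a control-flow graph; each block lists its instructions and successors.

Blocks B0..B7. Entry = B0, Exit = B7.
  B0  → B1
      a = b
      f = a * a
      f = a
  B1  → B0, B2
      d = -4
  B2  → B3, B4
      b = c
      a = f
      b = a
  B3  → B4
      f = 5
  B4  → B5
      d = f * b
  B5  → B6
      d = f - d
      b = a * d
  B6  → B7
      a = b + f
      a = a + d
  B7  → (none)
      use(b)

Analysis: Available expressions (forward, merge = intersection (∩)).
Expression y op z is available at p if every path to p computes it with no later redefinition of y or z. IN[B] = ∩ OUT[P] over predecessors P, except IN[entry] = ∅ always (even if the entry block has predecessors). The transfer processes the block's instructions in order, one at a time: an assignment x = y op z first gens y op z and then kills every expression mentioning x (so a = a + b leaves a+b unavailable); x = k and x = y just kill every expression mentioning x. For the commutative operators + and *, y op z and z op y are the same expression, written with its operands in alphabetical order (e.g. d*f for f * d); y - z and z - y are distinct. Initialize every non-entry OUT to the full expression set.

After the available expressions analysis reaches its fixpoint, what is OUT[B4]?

Per-block solution:
  B0:  IN={}  OUT={a*a}
  B1:  IN={a*a}  OUT={a*a}
  B2:  IN={a*a}  OUT={}
  B3:  IN={}  OUT={}
  B4:  IN={}  OUT={b*f}
  B5:  IN={b*f}  OUT={a*d}
  B6:  IN={a*d}  OUT={b+f}
  B7:  IN={b+f}  OUT={b+f}

Merge at B4: IN[B4] = OUT[B2] ∩ OUT[B3] = {}
Applying B4's transfer function to that IN value gives OUT[B4] (row B4 above).

Answer: {b*f}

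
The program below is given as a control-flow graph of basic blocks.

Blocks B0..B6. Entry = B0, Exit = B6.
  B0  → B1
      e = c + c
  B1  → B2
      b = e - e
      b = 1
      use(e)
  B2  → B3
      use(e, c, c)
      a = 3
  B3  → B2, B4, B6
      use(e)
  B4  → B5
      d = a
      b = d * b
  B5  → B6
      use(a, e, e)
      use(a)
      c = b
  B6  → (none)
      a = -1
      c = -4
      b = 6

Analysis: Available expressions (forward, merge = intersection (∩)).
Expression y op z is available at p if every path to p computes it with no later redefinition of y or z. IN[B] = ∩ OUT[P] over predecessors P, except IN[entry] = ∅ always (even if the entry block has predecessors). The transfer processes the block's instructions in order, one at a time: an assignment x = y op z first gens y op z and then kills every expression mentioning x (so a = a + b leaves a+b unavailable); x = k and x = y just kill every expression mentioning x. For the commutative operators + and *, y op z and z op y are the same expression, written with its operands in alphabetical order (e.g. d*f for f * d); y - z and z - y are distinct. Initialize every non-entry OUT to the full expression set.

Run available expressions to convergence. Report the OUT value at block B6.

Answer: {e-e}

Trace:
Converged values:
  B0: | IN={} | OUT={c+c}
  B1: | IN={c+c} | OUT={c+c, e-e}
  B2: | IN={c+c, e-e} | OUT={c+c, e-e}
  B3: | IN={c+c, e-e} | OUT={c+c, e-e}
  B4: | IN={c+c, e-e} | OUT={c+c, e-e}
  B5: | IN={c+c, e-e} | OUT={e-e}
  B6: | IN={e-e} | OUT={e-e}

Merge at B6: IN[B6] = OUT[B3] ∩ OUT[B5] = {e-e}
Applying B6's transfer function to that IN value gives OUT[B6] (row B6 above).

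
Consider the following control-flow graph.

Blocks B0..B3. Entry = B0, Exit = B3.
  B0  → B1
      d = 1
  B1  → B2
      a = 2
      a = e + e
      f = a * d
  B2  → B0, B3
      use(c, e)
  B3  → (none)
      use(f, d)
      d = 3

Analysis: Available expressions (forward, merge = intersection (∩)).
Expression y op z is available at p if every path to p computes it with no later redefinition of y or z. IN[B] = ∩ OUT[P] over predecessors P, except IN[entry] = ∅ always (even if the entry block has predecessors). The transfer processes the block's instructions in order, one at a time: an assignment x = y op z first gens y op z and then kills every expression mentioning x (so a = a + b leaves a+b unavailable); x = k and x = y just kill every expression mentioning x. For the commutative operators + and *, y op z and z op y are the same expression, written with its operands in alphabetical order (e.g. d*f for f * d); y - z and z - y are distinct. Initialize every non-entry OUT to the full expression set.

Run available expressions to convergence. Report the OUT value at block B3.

Per-block solution:
  B0:  IN={}  OUT={}
  B1:  IN={}  OUT={a*d, e+e}
  B2:  IN={a*d, e+e}  OUT={a*d, e+e}
  B3:  IN={a*d, e+e}  OUT={e+e}

Merge at B3: IN[B3] = OUT[B2] = {a*d, e+e}
Applying B3's transfer function to that IN value gives OUT[B3] (row B3 above).

Answer: {e+e}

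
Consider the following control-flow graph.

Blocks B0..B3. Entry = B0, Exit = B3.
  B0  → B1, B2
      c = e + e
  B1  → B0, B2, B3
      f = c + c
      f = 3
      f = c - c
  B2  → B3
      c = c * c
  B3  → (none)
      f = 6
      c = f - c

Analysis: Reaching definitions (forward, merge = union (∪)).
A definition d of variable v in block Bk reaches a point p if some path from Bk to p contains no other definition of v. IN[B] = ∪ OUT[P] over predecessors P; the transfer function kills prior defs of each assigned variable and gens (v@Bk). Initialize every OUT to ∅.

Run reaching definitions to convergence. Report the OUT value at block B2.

Fixpoint table:
  B0: | IN={c@B0, f@B1} | OUT={c@B0, f@B1}
  B1: | IN={c@B0, f@B1} | OUT={c@B0, f@B1}
  B2: | IN={c@B0, f@B1} | OUT={c@B2, f@B1}
  B3: | IN={c@B0, c@B2, f@B1} | OUT={c@B3, f@B3}

Merge at B2: IN[B2] = OUT[B0] ⊔ OUT[B1] = {c@B0, f@B1}
Applying B2's transfer function to that IN value gives OUT[B2] (row B2 above).

Answer: {c@B2, f@B1}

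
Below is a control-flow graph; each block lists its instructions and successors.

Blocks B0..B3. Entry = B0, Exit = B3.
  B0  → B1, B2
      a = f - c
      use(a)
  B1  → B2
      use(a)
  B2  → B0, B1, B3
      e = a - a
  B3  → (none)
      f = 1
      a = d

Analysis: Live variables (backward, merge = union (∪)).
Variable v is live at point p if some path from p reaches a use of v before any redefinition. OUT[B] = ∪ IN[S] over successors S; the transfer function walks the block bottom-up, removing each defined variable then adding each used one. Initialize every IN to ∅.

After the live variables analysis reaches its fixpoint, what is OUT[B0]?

Fixpoint table:
  B0:  IN={c, d, f}  OUT={a, c, d, f}
  B1:  IN={a, c, d, f}  OUT={a, c, d, f}
  B2:  IN={a, c, d, f}  OUT={a, c, d, f}
  B3:  IN={d}  OUT={}

Merge at B0: OUT[B0] = IN[B1] ⊔ IN[B2] = {a, c, d, f}

Answer: {a, c, d, f}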